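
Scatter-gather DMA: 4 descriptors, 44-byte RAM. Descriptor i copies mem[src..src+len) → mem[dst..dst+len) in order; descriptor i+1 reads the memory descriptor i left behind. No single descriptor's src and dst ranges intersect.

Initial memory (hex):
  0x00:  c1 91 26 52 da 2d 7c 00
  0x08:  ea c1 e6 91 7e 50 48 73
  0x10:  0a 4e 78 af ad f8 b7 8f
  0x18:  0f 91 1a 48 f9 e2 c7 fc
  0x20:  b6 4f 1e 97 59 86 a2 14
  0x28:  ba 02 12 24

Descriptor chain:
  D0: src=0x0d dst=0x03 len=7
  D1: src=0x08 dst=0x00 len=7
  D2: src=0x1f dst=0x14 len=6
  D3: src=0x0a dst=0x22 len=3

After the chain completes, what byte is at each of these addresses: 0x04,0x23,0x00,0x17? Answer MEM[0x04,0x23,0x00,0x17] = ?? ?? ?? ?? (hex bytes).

MEM[0x04,0x23,0x00,0x17] = 7e 91 78 1e

D0: mem[0x03..0x09] <- [50 48 73 0a 4e 78 af]
D1: mem[0x00..0x06] <- [78 af e6 91 7e 50 48]
D2: mem[0x14..0x19] <- [fc b6 4f 1e 97 59]
D3: mem[0x22..0x24] <- [e6 91 7e]
query mem[0x04]=0x7e, mem[0x23]=0x91, mem[0x00]=0x78, mem[0x17]=0x1e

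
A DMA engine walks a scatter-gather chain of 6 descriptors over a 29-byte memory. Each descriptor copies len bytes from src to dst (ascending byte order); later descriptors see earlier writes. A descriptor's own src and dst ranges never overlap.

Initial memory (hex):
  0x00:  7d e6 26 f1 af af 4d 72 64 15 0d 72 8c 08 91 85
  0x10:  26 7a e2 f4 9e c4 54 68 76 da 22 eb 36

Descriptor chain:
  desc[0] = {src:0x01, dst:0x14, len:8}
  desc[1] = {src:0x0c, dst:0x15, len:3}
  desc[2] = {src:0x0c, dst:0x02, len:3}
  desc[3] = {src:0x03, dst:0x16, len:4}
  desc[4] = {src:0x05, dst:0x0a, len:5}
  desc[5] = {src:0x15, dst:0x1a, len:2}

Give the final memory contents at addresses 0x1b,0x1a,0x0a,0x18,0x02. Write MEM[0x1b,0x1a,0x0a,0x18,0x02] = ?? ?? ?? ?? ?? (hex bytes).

MEM[0x1b,0x1a,0x0a,0x18,0x02] = 08 8c af af 8c

[0] 0x01->0x14 len=8 : e6 26 f1 af af 4d 72 64
[1] 0x0c->0x15 len=3 : 8c 08 91
[2] 0x0c->0x02 len=3 : 8c 08 91
[3] 0x03->0x16 len=4 : 08 91 af 4d
[4] 0x05->0x0a len=5 : af 4d 72 64 15
[5] 0x15->0x1a len=2 : 8c 08
query mem[0x1b]=0x08, mem[0x1a]=0x8c, mem[0x0a]=0xaf, mem[0x18]=0xaf, mem[0x02]=0x8c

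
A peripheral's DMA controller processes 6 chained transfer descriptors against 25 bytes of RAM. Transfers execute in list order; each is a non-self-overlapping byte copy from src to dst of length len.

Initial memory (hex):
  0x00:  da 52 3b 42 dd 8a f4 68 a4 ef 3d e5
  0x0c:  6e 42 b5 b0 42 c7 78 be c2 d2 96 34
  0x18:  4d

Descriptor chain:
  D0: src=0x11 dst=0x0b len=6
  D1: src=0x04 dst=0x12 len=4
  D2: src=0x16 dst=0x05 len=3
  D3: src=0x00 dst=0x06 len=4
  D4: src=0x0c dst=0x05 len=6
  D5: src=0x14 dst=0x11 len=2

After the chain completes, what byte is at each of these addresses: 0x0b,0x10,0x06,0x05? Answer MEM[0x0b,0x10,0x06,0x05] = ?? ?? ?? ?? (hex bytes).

MEM[0x0b,0x10,0x06,0x05] = c7 96 be 78

  after D0: wrote 6B at 0x0b = c778bec2d296
  after D1: wrote 4B at 0x12 = dd8af468
  after D2: wrote 3B at 0x05 = 96344d
  after D3: wrote 4B at 0x06 = da523b42
  after D4: wrote 6B at 0x05 = 78bec2d296c7
  after D5: wrote 2B at 0x11 = f468
query mem[0x0b]=0xc7, mem[0x10]=0x96, mem[0x06]=0xbe, mem[0x05]=0x78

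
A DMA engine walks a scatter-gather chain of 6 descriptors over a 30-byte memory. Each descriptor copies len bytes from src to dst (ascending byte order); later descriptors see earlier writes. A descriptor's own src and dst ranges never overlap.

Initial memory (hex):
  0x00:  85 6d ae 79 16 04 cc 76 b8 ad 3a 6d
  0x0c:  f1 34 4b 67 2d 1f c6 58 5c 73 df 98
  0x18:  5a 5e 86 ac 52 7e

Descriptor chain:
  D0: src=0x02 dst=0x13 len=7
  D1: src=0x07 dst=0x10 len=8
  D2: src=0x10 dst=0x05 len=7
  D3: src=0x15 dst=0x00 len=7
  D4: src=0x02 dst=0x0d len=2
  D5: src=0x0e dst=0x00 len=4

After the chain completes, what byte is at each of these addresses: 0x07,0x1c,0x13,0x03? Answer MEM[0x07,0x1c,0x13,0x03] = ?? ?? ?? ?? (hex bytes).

#0 dst[0x13+7] := {0xae,0x79,0x16,0x04,0xcc,0x76,0xb8}
#1 dst[0x10+8] := {0x76,0xb8,0xad,0x3a,0x6d,0xf1,0x34,0x4b}
#2 dst[0x05+7] := {0x76,0xb8,0xad,0x3a,0x6d,0xf1,0x34}
#3 dst[0x00+7] := {0xf1,0x34,0x4b,0x76,0xb8,0x86,0xac}
#4 dst[0x0d+2] := {0x4b,0x76}
#5 dst[0x00+4] := {0x76,0x67,0x76,0xb8}
query mem[0x07]=0xad, mem[0x1c]=0x52, mem[0x13]=0x3a, mem[0x03]=0xb8

MEM[0x07,0x1c,0x13,0x03] = ad 52 3a b8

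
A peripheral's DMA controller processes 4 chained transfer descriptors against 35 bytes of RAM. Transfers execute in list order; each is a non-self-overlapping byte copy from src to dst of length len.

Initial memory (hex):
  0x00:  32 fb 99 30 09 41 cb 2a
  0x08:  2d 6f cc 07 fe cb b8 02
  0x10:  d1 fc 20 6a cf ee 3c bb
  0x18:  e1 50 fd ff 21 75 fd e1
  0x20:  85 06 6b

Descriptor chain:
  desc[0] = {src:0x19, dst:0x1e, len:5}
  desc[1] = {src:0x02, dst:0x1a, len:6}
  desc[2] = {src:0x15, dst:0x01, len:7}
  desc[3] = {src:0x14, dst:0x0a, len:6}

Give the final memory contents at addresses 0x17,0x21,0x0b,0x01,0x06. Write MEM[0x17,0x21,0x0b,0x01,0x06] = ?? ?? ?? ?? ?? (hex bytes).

MEM[0x17,0x21,0x0b,0x01,0x06] = bb 21 ee ee 99

  after D0: wrote 5B at 0x1e = 50fdff2175
  after D1: wrote 6B at 0x1a = 99300941cb2a
  after D2: wrote 7B at 0x01 = ee3cbbe1509930
  after D3: wrote 6B at 0x0a = cfee3cbbe150
query mem[0x17]=0xbb, mem[0x21]=0x21, mem[0x0b]=0xee, mem[0x01]=0xee, mem[0x06]=0x99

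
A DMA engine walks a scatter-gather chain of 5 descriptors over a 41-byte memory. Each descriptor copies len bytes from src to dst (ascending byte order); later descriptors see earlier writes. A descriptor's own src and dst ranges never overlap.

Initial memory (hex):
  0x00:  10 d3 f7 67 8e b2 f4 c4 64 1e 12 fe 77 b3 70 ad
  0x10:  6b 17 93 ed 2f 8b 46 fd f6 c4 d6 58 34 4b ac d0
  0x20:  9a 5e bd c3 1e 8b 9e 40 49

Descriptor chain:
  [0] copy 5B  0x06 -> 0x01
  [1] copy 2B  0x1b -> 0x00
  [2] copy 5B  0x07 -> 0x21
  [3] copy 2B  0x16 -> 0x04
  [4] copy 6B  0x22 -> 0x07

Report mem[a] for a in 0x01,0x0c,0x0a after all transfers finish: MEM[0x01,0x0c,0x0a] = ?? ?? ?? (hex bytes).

D0: mem[0x01..0x05] <- [f4 c4 64 1e 12]
D1: mem[0x00..0x01] <- [58 34]
D2: mem[0x21..0x25] <- [c4 64 1e 12 fe]
D3: mem[0x04..0x05] <- [46 fd]
D4: mem[0x07..0x0c] <- [64 1e 12 fe 9e 40]
query mem[0x01]=0x34, mem[0x0c]=0x40, mem[0x0a]=0xfe

MEM[0x01,0x0c,0x0a] = 34 40 fe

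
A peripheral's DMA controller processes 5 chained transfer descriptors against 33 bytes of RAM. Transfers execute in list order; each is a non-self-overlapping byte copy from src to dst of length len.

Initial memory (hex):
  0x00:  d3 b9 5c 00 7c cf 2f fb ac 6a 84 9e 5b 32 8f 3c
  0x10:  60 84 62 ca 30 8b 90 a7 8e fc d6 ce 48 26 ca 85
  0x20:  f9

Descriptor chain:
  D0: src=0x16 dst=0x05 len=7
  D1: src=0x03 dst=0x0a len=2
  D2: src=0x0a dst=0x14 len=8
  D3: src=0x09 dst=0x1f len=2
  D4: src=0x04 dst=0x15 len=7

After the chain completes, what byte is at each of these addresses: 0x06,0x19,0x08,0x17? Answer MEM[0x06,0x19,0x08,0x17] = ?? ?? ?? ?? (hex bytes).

MEM[0x06,0x19,0x08,0x17] = a7 fc fc a7

D0: mem[0x05..0x0b] <- [90 a7 8e fc d6 ce 48]
D1: mem[0x0a..0x0b] <- [00 7c]
D2: mem[0x14..0x1b] <- [00 7c 5b 32 8f 3c 60 84]
D3: mem[0x1f..0x20] <- [d6 00]
D4: mem[0x15..0x1b] <- [7c 90 a7 8e fc d6 00]
query mem[0x06]=0xa7, mem[0x19]=0xfc, mem[0x08]=0xfc, mem[0x17]=0xa7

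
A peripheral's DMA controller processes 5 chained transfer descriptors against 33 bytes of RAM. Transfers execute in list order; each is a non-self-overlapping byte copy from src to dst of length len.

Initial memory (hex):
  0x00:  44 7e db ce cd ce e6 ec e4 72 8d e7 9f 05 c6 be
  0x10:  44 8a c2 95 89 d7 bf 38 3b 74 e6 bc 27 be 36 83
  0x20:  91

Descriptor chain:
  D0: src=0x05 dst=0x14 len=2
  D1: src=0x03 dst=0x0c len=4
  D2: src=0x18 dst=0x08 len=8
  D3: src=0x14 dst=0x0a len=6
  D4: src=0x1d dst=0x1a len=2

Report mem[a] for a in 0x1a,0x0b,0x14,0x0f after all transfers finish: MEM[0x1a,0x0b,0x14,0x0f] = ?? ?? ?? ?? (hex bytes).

MEM[0x1a,0x0b,0x14,0x0f] = be e6 ce 74

[0] 0x05->0x14 len=2 : ce e6
[1] 0x03->0x0c len=4 : ce cd ce e6
[2] 0x18->0x08 len=8 : 3b 74 e6 bc 27 be 36 83
[3] 0x14->0x0a len=6 : ce e6 bf 38 3b 74
[4] 0x1d->0x1a len=2 : be 36
query mem[0x1a]=0xbe, mem[0x0b]=0xe6, mem[0x14]=0xce, mem[0x0f]=0x74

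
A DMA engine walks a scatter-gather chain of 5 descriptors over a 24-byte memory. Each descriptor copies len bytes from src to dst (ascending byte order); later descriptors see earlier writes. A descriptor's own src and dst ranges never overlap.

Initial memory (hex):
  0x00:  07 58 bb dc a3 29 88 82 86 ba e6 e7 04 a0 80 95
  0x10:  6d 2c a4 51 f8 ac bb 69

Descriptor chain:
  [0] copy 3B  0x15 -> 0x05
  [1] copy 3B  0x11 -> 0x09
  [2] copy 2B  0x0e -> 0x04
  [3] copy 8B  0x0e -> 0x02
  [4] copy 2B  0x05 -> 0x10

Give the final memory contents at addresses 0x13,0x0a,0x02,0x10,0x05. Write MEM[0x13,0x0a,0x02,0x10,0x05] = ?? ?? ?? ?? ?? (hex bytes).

MEM[0x13,0x0a,0x02,0x10,0x05] = 51 a4 80 2c 2c

  after D0: wrote 3B at 0x05 = acbb69
  after D1: wrote 3B at 0x09 = 2ca451
  after D2: wrote 2B at 0x04 = 8095
  after D3: wrote 8B at 0x02 = 80956d2ca451f8ac
  after D4: wrote 2B at 0x10 = 2ca4
query mem[0x13]=0x51, mem[0x0a]=0xa4, mem[0x02]=0x80, mem[0x10]=0x2c, mem[0x05]=0x2c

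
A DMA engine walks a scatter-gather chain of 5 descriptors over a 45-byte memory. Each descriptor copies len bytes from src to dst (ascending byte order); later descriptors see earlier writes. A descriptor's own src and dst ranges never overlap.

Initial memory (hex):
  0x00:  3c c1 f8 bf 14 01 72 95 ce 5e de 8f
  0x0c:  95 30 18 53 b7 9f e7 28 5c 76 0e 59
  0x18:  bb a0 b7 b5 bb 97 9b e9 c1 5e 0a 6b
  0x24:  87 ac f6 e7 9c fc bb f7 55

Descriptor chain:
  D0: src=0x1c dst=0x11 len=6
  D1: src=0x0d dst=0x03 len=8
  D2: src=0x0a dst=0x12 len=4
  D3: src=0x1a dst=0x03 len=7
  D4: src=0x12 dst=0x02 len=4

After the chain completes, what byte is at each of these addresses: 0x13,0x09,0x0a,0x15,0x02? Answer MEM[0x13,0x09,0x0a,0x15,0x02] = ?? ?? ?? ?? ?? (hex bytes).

MEM[0x13,0x09,0x0a,0x15,0x02] = 8f c1 e9 30 e9

D0: mem[0x11..0x16] <- [bb 97 9b e9 c1 5e]
D1: mem[0x03..0x0a] <- [30 18 53 b7 bb 97 9b e9]
D2: mem[0x12..0x15] <- [e9 8f 95 30]
D3: mem[0x03..0x09] <- [b7 b5 bb 97 9b e9 c1]
D4: mem[0x02..0x05] <- [e9 8f 95 30]
query mem[0x13]=0x8f, mem[0x09]=0xc1, mem[0x0a]=0xe9, mem[0x15]=0x30, mem[0x02]=0xe9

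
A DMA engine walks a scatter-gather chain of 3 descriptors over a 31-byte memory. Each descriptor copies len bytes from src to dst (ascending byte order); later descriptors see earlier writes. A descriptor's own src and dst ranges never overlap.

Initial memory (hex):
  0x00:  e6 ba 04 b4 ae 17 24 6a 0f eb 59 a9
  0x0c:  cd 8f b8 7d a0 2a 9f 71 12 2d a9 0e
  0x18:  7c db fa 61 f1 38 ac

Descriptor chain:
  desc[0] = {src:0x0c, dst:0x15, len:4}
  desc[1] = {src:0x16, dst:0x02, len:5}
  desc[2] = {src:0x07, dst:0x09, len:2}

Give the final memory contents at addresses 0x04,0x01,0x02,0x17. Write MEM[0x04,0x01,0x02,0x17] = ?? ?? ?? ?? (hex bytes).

MEM[0x04,0x01,0x02,0x17] = 7d ba 8f b8

D0: mem[0x15..0x18] <- [cd 8f b8 7d]
D1: mem[0x02..0x06] <- [8f b8 7d db fa]
D2: mem[0x09..0x0a] <- [6a 0f]
query mem[0x04]=0x7d, mem[0x01]=0xba, mem[0x02]=0x8f, mem[0x17]=0xb8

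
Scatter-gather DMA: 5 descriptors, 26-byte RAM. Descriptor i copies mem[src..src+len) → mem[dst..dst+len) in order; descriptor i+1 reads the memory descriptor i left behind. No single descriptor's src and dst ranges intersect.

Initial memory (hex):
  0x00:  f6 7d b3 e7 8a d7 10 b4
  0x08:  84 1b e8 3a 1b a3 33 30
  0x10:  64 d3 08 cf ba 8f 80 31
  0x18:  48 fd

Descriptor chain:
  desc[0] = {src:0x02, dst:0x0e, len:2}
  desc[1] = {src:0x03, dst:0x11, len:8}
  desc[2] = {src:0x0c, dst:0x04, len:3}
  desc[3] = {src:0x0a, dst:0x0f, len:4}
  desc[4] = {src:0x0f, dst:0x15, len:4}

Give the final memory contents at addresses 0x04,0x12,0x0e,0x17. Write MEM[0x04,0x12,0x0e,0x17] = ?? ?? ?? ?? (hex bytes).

MEM[0x04,0x12,0x0e,0x17] = 1b a3 b3 1b

D0: mem[0x0e..0x0f] <- [b3 e7]
D1: mem[0x11..0x18] <- [e7 8a d7 10 b4 84 1b e8]
D2: mem[0x04..0x06] <- [1b a3 b3]
D3: mem[0x0f..0x12] <- [e8 3a 1b a3]
D4: mem[0x15..0x18] <- [e8 3a 1b a3]
query mem[0x04]=0x1b, mem[0x12]=0xa3, mem[0x0e]=0xb3, mem[0x17]=0x1b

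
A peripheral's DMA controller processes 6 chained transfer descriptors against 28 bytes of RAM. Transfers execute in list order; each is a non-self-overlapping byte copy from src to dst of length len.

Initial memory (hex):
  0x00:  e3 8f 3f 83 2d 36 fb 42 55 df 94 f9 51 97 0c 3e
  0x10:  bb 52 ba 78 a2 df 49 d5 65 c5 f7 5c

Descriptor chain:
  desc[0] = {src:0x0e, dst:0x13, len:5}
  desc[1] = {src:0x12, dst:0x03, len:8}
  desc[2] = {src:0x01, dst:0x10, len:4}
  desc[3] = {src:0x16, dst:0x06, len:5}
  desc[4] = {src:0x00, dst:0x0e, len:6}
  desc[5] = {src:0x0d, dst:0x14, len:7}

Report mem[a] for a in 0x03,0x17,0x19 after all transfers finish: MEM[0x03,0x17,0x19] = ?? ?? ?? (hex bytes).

#0 dst[0x13+5] := {0x0c,0x3e,0xbb,0x52,0xba}
#1 dst[0x03+8] := {0xba,0x0c,0x3e,0xbb,0x52,0xba,0x65,0xc5}
#2 dst[0x10+4] := {0x8f,0x3f,0xba,0x0c}
#3 dst[0x06+5] := {0x52,0xba,0x65,0xc5,0xf7}
#4 dst[0x0e+6] := {0xe3,0x8f,0x3f,0xba,0x0c,0x3e}
#5 dst[0x14+7] := {0x97,0xe3,0x8f,0x3f,0xba,0x0c,0x3e}
query mem[0x03]=0xba, mem[0x17]=0x3f, mem[0x19]=0x0c

MEM[0x03,0x17,0x19] = ba 3f 0c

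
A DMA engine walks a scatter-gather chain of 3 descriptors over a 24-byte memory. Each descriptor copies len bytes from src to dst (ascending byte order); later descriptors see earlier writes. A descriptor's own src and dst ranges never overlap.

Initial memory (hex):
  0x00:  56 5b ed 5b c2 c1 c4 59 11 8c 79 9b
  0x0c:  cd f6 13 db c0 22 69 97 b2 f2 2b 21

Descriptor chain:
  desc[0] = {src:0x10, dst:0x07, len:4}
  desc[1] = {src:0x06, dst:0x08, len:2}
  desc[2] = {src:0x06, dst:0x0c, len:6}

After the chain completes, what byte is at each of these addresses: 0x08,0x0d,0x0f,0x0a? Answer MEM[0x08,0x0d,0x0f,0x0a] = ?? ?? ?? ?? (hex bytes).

MEM[0x08,0x0d,0x0f,0x0a] = c4 c0 c0 97

  after D0: wrote 4B at 0x07 = c0226997
  after D1: wrote 2B at 0x08 = c4c0
  after D2: wrote 6B at 0x0c = c4c0c4c0979b
query mem[0x08]=0xc4, mem[0x0d]=0xc0, mem[0x0f]=0xc0, mem[0x0a]=0x97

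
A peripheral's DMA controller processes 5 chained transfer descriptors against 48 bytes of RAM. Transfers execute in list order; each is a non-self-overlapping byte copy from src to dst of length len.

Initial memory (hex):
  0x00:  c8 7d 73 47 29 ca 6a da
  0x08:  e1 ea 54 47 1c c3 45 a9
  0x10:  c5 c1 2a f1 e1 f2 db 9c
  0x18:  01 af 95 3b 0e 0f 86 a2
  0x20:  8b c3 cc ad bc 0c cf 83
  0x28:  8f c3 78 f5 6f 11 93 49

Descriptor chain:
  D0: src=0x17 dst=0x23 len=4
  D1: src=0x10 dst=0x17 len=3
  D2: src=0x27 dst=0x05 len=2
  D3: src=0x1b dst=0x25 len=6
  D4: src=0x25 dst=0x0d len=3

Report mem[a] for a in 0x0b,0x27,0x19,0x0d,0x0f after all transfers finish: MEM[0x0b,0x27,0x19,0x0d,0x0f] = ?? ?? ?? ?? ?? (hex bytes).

MEM[0x0b,0x27,0x19,0x0d,0x0f] = 47 0f 2a 3b 0f

D0: mem[0x23..0x26] <- [9c 01 af 95]
D1: mem[0x17..0x19] <- [c5 c1 2a]
D2: mem[0x05..0x06] <- [83 8f]
D3: mem[0x25..0x2a] <- [3b 0e 0f 86 a2 8b]
D4: mem[0x0d..0x0f] <- [3b 0e 0f]
query mem[0x0b]=0x47, mem[0x27]=0x0f, mem[0x19]=0x2a, mem[0x0d]=0x3b, mem[0x0f]=0x0f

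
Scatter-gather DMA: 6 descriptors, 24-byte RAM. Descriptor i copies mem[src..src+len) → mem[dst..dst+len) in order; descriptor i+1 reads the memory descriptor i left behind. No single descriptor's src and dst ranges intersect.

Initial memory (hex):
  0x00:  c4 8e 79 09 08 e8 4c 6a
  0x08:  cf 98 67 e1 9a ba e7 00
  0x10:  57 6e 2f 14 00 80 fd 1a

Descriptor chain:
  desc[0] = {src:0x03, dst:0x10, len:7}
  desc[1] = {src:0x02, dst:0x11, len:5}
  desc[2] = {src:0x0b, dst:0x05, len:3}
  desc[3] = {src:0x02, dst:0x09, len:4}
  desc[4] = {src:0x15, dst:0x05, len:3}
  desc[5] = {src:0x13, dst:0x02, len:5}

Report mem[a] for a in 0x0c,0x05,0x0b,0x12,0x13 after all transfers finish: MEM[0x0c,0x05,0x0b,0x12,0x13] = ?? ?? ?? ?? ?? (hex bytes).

  after D0: wrote 7B at 0x10 = 0908e84c6acf98
  after D1: wrote 5B at 0x11 = 790908e84c
  after D2: wrote 3B at 0x05 = e19aba
  after D3: wrote 4B at 0x09 = 790908e1
  after D4: wrote 3B at 0x05 = 4c981a
  after D5: wrote 5B at 0x02 = 08e84c981a
query mem[0x0c]=0xe1, mem[0x05]=0x98, mem[0x0b]=0x08, mem[0x12]=0x09, mem[0x13]=0x08

MEM[0x0c,0x05,0x0b,0x12,0x13] = e1 98 08 09 08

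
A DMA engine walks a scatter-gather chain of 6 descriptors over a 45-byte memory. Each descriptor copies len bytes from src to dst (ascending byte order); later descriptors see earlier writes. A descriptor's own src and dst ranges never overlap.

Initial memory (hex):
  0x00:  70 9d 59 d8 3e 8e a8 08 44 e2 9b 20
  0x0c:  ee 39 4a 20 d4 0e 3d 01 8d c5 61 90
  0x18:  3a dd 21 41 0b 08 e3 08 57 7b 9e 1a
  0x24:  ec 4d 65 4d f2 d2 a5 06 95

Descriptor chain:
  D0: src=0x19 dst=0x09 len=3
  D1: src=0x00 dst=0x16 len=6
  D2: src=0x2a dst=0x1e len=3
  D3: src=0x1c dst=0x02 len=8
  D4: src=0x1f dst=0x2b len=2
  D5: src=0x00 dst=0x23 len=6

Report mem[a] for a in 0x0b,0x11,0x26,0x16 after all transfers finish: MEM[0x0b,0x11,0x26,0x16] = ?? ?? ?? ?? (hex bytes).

[0] 0x19->0x09 len=3 : dd 21 41
[1] 0x00->0x16 len=6 : 70 9d 59 d8 3e 8e
[2] 0x2a->0x1e len=3 : a5 06 95
[3] 0x1c->0x02 len=8 : 0b 08 a5 06 95 7b 9e 1a
[4] 0x1f->0x2b len=2 : 06 95
[5] 0x00->0x23 len=6 : 70 9d 0b 08 a5 06
query mem[0x0b]=0x41, mem[0x11]=0x0e, mem[0x26]=0x08, mem[0x16]=0x70

MEM[0x0b,0x11,0x26,0x16] = 41 0e 08 70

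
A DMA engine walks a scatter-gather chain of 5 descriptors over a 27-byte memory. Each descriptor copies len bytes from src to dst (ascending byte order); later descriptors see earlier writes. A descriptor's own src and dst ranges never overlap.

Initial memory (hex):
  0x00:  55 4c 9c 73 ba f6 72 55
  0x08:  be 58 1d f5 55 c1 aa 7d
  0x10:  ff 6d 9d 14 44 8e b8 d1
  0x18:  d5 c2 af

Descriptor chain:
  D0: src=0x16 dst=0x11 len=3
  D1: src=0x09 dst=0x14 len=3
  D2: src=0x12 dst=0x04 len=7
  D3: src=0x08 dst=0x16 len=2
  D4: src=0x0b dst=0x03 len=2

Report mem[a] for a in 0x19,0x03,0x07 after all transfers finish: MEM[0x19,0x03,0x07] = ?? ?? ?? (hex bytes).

[0] 0x16->0x11 len=3 : b8 d1 d5
[1] 0x09->0x14 len=3 : 58 1d f5
[2] 0x12->0x04 len=7 : d1 d5 58 1d f5 d1 d5
[3] 0x08->0x16 len=2 : f5 d1
[4] 0x0b->0x03 len=2 : f5 55
query mem[0x19]=0xc2, mem[0x03]=0xf5, mem[0x07]=0x1d

MEM[0x19,0x03,0x07] = c2 f5 1d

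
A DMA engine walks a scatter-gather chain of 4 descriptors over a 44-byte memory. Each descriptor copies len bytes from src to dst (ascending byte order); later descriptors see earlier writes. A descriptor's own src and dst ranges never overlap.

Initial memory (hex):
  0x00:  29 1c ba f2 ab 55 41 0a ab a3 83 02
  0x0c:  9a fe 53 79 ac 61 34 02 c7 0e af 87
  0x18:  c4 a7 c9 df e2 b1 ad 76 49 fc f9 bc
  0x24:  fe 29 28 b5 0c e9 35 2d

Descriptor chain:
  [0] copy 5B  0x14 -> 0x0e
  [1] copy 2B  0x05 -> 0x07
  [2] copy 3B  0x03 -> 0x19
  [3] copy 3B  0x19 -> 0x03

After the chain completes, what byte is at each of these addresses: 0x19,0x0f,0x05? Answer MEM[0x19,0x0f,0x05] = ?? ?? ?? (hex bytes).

  after D0: wrote 5B at 0x0e = c70eaf87c4
  after D1: wrote 2B at 0x07 = 5541
  after D2: wrote 3B at 0x19 = f2ab55
  after D3: wrote 3B at 0x03 = f2ab55
query mem[0x19]=0xf2, mem[0x0f]=0x0e, mem[0x05]=0x55

MEM[0x19,0x0f,0x05] = f2 0e 55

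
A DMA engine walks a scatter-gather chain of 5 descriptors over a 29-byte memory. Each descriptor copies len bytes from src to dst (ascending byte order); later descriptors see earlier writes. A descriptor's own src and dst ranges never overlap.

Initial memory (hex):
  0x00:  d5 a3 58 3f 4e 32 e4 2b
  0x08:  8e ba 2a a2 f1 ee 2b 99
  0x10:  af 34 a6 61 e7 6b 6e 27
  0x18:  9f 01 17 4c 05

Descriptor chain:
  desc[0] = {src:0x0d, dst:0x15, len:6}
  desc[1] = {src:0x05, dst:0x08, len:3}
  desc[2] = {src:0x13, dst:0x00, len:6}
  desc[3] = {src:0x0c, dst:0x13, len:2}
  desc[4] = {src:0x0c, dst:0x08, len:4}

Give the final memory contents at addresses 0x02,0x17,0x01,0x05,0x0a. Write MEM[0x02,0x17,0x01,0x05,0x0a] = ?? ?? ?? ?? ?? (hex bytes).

MEM[0x02,0x17,0x01,0x05,0x0a] = ee 99 e7 af 2b

[0] 0x0d->0x15 len=6 : ee 2b 99 af 34 a6
[1] 0x05->0x08 len=3 : 32 e4 2b
[2] 0x13->0x00 len=6 : 61 e7 ee 2b 99 af
[3] 0x0c->0x13 len=2 : f1 ee
[4] 0x0c->0x08 len=4 : f1 ee 2b 99
query mem[0x02]=0xee, mem[0x17]=0x99, mem[0x01]=0xe7, mem[0x05]=0xaf, mem[0x0a]=0x2b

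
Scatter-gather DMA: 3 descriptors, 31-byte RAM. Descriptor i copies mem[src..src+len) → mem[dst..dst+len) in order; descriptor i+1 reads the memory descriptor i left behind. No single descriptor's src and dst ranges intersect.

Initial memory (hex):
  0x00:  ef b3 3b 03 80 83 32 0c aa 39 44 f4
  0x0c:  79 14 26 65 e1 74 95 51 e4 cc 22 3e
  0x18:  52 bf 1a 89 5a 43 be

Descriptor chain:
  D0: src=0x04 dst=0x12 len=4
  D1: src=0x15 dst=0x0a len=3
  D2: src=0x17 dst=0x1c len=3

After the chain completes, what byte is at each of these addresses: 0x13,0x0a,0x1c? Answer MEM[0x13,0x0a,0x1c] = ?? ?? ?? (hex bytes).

MEM[0x13,0x0a,0x1c] = 83 0c 3e

#0 dst[0x12+4] := {0x80,0x83,0x32,0x0c}
#1 dst[0x0a+3] := {0x0c,0x22,0x3e}
#2 dst[0x1c+3] := {0x3e,0x52,0xbf}
query mem[0x13]=0x83, mem[0x0a]=0x0c, mem[0x1c]=0x3e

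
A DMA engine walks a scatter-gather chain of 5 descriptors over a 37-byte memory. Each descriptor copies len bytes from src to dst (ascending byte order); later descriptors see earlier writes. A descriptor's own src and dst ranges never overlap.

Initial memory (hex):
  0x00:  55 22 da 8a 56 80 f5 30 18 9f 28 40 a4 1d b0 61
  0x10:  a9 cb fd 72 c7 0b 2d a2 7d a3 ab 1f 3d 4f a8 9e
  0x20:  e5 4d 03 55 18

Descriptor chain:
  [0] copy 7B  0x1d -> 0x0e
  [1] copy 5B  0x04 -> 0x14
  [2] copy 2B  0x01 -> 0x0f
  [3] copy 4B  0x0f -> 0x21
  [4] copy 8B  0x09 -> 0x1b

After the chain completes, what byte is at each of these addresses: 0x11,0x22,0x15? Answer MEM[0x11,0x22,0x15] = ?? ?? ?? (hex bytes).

MEM[0x11,0x22,0x15] = e5 da 80

D0: mem[0x0e..0x14] <- [4f a8 9e e5 4d 03 55]
D1: mem[0x14..0x18] <- [56 80 f5 30 18]
D2: mem[0x0f..0x10] <- [22 da]
D3: mem[0x21..0x24] <- [22 da e5 4d]
D4: mem[0x1b..0x22] <- [9f 28 40 a4 1d 4f 22 da]
query mem[0x11]=0xe5, mem[0x22]=0xda, mem[0x15]=0x80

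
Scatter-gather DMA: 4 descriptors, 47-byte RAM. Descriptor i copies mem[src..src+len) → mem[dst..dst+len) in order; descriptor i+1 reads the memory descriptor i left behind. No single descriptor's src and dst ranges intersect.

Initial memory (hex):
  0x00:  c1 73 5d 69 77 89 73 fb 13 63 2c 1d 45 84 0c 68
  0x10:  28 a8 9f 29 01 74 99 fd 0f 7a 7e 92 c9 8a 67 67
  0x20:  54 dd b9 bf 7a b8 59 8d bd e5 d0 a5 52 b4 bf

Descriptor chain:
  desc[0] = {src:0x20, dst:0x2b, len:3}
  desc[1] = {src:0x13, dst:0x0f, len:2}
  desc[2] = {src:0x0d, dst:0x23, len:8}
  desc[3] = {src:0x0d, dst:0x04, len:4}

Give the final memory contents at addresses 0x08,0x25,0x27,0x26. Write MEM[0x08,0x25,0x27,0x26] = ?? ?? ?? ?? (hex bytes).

MEM[0x08,0x25,0x27,0x26] = 13 29 a8 01

D0: mem[0x2b..0x2d] <- [54 dd b9]
D1: mem[0x0f..0x10] <- [29 01]
D2: mem[0x23..0x2a] <- [84 0c 29 01 a8 9f 29 01]
D3: mem[0x04..0x07] <- [84 0c 29 01]
query mem[0x08]=0x13, mem[0x25]=0x29, mem[0x27]=0xa8, mem[0x26]=0x01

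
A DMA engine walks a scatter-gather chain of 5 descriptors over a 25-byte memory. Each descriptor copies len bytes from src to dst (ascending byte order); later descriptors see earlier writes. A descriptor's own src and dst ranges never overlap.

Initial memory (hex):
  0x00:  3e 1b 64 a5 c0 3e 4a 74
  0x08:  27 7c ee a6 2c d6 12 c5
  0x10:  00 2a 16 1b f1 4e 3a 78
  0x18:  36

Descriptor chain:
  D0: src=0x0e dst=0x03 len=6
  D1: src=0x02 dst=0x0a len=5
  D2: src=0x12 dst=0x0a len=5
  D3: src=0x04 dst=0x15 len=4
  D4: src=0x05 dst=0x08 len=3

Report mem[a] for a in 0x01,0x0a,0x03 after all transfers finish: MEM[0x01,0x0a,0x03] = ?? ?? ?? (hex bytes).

D0: mem[0x03..0x08] <- [12 c5 00 2a 16 1b]
D1: mem[0x0a..0x0e] <- [64 12 c5 00 2a]
D2: mem[0x0a..0x0e] <- [16 1b f1 4e 3a]
D3: mem[0x15..0x18] <- [c5 00 2a 16]
D4: mem[0x08..0x0a] <- [00 2a 16]
query mem[0x01]=0x1b, mem[0x0a]=0x16, mem[0x03]=0x12

MEM[0x01,0x0a,0x03] = 1b 16 12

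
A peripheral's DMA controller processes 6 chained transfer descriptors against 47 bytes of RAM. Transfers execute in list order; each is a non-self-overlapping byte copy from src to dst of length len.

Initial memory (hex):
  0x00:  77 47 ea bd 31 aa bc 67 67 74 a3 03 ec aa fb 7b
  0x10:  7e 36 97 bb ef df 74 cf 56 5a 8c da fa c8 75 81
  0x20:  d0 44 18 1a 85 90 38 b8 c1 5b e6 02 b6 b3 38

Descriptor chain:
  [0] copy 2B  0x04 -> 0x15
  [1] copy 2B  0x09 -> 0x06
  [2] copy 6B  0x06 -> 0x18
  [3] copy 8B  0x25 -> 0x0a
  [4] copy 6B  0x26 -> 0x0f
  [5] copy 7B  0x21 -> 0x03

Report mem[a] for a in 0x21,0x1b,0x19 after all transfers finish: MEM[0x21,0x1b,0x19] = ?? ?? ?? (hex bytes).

D0: mem[0x15..0x16] <- [31 aa]
D1: mem[0x06..0x07] <- [74 a3]
D2: mem[0x18..0x1d] <- [74 a3 67 74 a3 03]
D3: mem[0x0a..0x11] <- [90 38 b8 c1 5b e6 02 b6]
D4: mem[0x0f..0x14] <- [38 b8 c1 5b e6 02]
D5: mem[0x03..0x09] <- [44 18 1a 85 90 38 b8]
query mem[0x21]=0x44, mem[0x1b]=0x74, mem[0x19]=0xa3

MEM[0x21,0x1b,0x19] = 44 74 a3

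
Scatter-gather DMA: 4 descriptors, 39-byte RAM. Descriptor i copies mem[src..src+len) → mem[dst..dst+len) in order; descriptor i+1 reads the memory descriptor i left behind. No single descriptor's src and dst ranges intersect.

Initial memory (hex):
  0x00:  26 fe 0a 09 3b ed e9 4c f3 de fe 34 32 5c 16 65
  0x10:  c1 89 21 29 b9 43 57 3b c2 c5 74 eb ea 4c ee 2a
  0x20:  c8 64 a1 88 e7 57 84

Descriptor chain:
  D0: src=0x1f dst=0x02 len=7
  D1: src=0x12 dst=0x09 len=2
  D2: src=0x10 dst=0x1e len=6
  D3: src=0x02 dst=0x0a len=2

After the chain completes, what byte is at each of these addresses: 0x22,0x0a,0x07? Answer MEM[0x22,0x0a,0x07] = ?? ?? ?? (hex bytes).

#0 dst[0x02+7] := {0x2a,0xc8,0x64,0xa1,0x88,0xe7,0x57}
#1 dst[0x09+2] := {0x21,0x29}
#2 dst[0x1e+6] := {0xc1,0x89,0x21,0x29,0xb9,0x43}
#3 dst[0x0a+2] := {0x2a,0xc8}
query mem[0x22]=0xb9, mem[0x0a]=0x2a, mem[0x07]=0xe7

MEM[0x22,0x0a,0x07] = b9 2a e7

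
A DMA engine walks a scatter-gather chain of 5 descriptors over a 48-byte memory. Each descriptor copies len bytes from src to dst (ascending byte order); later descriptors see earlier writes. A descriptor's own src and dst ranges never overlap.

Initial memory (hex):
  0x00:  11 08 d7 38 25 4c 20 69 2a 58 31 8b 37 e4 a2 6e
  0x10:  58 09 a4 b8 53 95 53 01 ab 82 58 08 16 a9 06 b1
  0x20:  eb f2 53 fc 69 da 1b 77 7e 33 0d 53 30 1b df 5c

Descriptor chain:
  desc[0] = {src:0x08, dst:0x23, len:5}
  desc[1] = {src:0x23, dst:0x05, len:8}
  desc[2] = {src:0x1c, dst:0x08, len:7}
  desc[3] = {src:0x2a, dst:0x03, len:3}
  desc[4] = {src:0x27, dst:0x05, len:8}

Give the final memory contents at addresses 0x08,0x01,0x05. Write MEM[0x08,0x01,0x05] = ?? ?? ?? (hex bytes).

D0: mem[0x23..0x27] <- [2a 58 31 8b 37]
D1: mem[0x05..0x0c] <- [2a 58 31 8b 37 7e 33 0d]
D2: mem[0x08..0x0e] <- [16 a9 06 b1 eb f2 53]
D3: mem[0x03..0x05] <- [0d 53 30]
D4: mem[0x05..0x0c] <- [37 7e 33 0d 53 30 1b df]
query mem[0x08]=0x0d, mem[0x01]=0x08, mem[0x05]=0x37

MEM[0x08,0x01,0x05] = 0d 08 37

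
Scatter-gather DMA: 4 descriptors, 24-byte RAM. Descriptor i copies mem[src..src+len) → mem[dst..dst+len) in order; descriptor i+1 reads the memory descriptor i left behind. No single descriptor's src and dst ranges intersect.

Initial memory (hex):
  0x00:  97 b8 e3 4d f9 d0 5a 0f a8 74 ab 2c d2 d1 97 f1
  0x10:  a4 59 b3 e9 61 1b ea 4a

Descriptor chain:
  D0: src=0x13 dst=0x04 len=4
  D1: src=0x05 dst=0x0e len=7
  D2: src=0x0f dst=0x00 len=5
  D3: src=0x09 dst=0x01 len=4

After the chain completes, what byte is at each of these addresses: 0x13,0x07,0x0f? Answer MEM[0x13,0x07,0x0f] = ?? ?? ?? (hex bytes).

[0] 0x13->0x04 len=4 : e9 61 1b ea
[1] 0x05->0x0e len=7 : 61 1b ea a8 74 ab 2c
[2] 0x0f->0x00 len=5 : 1b ea a8 74 ab
[3] 0x09->0x01 len=4 : 74 ab 2c d2
query mem[0x13]=0xab, mem[0x07]=0xea, mem[0x0f]=0x1b

MEM[0x13,0x07,0x0f] = ab ea 1b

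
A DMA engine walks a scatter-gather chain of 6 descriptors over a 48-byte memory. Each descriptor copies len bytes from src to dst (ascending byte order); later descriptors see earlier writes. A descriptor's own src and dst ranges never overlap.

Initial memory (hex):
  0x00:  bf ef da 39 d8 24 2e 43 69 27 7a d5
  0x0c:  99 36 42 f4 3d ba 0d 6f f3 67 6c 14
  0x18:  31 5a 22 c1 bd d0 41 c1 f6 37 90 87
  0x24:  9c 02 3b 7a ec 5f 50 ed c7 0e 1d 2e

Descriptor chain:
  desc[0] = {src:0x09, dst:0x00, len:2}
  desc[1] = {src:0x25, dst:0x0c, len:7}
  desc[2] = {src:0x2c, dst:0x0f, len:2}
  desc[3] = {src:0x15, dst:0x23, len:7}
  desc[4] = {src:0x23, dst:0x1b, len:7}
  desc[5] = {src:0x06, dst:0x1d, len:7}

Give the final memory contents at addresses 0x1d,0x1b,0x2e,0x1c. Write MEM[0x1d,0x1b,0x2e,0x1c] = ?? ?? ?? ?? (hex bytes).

MEM[0x1d,0x1b,0x2e,0x1c] = 2e 67 1d 6c

  after D0: wrote 2B at 0x00 = 277a
  after D1: wrote 7B at 0x0c = 023b7aec5f50ed
  after D2: wrote 2B at 0x0f = c70e
  after D3: wrote 7B at 0x23 = 676c14315a22c1
  after D4: wrote 7B at 0x1b = 676c14315a22c1
  after D5: wrote 7B at 0x1d = 2e4369277ad502
query mem[0x1d]=0x2e, mem[0x1b]=0x67, mem[0x2e]=0x1d, mem[0x1c]=0x6c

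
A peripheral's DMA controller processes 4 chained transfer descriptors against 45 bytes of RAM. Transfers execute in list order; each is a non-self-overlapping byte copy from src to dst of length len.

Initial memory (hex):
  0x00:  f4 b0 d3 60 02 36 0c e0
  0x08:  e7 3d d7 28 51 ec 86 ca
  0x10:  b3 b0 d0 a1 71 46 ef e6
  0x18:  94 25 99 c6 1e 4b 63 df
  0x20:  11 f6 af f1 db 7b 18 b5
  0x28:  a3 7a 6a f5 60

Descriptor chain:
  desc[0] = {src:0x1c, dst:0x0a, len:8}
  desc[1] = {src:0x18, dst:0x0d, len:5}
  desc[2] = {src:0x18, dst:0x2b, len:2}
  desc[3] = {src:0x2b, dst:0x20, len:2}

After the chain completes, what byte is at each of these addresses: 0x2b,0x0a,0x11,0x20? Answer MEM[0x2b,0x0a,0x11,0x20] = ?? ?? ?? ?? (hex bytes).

#0 dst[0x0a+8] := {0x1e,0x4b,0x63,0xdf,0x11,0xf6,0xaf,0xf1}
#1 dst[0x0d+5] := {0x94,0x25,0x99,0xc6,0x1e}
#2 dst[0x2b+2] := {0x94,0x25}
#3 dst[0x20+2] := {0x94,0x25}
query mem[0x2b]=0x94, mem[0x0a]=0x1e, mem[0x11]=0x1e, mem[0x20]=0x94

MEM[0x2b,0x0a,0x11,0x20] = 94 1e 1e 94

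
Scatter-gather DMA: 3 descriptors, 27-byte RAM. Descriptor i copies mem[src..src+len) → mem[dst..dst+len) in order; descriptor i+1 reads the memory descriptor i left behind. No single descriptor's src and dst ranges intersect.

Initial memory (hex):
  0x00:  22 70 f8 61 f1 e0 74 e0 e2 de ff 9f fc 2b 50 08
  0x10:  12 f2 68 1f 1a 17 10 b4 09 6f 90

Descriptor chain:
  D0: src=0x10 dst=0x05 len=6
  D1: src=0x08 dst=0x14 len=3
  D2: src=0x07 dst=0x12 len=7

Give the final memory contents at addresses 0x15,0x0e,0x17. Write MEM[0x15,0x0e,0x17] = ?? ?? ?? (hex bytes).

[0] 0x10->0x05 len=6 : 12 f2 68 1f 1a 17
[1] 0x08->0x14 len=3 : 1f 1a 17
[2] 0x07->0x12 len=7 : 68 1f 1a 17 9f fc 2b
query mem[0x15]=0x17, mem[0x0e]=0x50, mem[0x17]=0xfc

MEM[0x15,0x0e,0x17] = 17 50 fc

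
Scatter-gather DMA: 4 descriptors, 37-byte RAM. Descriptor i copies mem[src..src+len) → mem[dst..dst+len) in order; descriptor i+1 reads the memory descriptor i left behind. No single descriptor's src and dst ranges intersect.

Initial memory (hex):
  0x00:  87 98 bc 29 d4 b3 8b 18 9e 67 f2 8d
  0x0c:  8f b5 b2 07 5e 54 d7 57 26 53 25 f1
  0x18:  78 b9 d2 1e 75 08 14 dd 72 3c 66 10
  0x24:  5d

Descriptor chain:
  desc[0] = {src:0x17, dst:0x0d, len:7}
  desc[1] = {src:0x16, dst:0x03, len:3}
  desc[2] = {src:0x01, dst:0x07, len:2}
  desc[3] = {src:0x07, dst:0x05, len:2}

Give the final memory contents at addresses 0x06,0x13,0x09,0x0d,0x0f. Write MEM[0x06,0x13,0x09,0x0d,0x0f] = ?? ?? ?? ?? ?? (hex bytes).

D0: mem[0x0d..0x13] <- [f1 78 b9 d2 1e 75 08]
D1: mem[0x03..0x05] <- [25 f1 78]
D2: mem[0x07..0x08] <- [98 bc]
D3: mem[0x05..0x06] <- [98 bc]
query mem[0x06]=0xbc, mem[0x13]=0x08, mem[0x09]=0x67, mem[0x0d]=0xf1, mem[0x0f]=0xb9

MEM[0x06,0x13,0x09,0x0d,0x0f] = bc 08 67 f1 b9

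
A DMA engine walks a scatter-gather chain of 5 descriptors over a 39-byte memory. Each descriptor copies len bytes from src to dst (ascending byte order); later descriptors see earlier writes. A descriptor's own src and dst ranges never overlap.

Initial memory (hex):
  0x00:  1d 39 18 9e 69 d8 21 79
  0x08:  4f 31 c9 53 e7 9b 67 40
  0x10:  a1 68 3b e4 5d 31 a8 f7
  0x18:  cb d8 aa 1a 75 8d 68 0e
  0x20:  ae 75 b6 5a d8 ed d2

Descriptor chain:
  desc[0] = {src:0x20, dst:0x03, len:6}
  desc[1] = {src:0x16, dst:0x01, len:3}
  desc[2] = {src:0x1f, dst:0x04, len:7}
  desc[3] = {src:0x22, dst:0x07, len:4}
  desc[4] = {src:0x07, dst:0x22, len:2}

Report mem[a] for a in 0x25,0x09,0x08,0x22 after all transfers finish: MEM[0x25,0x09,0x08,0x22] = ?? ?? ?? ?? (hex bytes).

  after D0: wrote 6B at 0x03 = ae75b65ad8ed
  after D1: wrote 3B at 0x01 = a8f7cb
  after D2: wrote 7B at 0x04 = 0eae75b65ad8ed
  after D3: wrote 4B at 0x07 = b65ad8ed
  after D4: wrote 2B at 0x22 = b65a
query mem[0x25]=0xed, mem[0x09]=0xd8, mem[0x08]=0x5a, mem[0x22]=0xb6

MEM[0x25,0x09,0x08,0x22] = ed d8 5a b6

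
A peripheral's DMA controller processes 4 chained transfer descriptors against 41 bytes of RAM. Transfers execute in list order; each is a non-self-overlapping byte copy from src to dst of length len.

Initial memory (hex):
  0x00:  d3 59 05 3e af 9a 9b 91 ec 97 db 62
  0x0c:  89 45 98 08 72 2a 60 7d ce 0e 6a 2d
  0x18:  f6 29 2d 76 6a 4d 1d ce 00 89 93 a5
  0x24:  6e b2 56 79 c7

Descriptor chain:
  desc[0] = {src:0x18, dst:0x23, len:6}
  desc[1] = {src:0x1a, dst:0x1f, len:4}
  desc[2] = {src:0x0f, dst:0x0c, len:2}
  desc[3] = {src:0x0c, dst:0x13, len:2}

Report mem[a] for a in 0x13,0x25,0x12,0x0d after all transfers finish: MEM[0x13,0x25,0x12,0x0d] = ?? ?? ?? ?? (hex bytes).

[0] 0x18->0x23 len=6 : f6 29 2d 76 6a 4d
[1] 0x1a->0x1f len=4 : 2d 76 6a 4d
[2] 0x0f->0x0c len=2 : 08 72
[3] 0x0c->0x13 len=2 : 08 72
query mem[0x13]=0x08, mem[0x25]=0x2d, mem[0x12]=0x60, mem[0x0d]=0x72

MEM[0x13,0x25,0x12,0x0d] = 08 2d 60 72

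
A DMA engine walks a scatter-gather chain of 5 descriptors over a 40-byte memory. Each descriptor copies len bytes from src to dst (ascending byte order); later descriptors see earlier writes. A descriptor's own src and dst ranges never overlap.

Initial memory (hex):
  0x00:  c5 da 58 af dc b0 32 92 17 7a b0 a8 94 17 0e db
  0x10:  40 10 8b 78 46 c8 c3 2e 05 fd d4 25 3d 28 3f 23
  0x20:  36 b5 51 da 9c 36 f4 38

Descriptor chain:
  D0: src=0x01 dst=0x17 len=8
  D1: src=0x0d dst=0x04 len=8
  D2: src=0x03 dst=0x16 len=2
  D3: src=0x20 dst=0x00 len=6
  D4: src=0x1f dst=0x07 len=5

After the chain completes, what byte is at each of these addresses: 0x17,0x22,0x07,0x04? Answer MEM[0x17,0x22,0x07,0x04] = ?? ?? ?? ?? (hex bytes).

D0: mem[0x17..0x1e] <- [da 58 af dc b0 32 92 17]
D1: mem[0x04..0x0b] <- [17 0e db 40 10 8b 78 46]
D2: mem[0x16..0x17] <- [af 17]
D3: mem[0x00..0x05] <- [36 b5 51 da 9c 36]
D4: mem[0x07..0x0b] <- [23 36 b5 51 da]
query mem[0x17]=0x17, mem[0x22]=0x51, mem[0x07]=0x23, mem[0x04]=0x9c

MEM[0x17,0x22,0x07,0x04] = 17 51 23 9c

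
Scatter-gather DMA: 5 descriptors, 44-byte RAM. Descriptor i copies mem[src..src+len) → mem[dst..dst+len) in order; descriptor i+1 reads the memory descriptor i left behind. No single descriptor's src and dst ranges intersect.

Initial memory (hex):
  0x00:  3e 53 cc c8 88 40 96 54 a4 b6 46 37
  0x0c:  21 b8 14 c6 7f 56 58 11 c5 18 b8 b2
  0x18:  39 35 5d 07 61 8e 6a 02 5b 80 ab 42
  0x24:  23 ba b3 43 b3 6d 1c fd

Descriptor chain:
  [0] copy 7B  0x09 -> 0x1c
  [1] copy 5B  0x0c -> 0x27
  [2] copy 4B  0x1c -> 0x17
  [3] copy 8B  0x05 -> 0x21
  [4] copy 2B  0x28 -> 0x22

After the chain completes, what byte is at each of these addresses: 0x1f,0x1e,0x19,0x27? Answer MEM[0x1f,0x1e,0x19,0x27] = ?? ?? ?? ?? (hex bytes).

#0 dst[0x1c+7] := {0xb6,0x46,0x37,0x21,0xb8,0x14,0xc6}
#1 dst[0x27+5] := {0x21,0xb8,0x14,0xc6,0x7f}
#2 dst[0x17+4] := {0xb6,0x46,0x37,0x21}
#3 dst[0x21+8] := {0x40,0x96,0x54,0xa4,0xb6,0x46,0x37,0x21}
#4 dst[0x22+2] := {0x21,0x14}
query mem[0x1f]=0x21, mem[0x1e]=0x37, mem[0x19]=0x37, mem[0x27]=0x37

MEM[0x1f,0x1e,0x19,0x27] = 21 37 37 37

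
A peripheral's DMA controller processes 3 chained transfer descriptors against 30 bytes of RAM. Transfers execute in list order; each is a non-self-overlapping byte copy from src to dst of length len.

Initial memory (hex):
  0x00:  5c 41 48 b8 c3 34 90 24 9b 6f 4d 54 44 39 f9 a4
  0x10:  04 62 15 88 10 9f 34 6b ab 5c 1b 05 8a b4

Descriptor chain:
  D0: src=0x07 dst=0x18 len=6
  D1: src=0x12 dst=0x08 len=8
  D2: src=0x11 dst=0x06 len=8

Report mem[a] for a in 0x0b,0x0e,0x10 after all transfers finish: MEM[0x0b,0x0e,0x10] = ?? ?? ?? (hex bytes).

MEM[0x0b,0x0e,0x10] = 34 24 04

[0] 0x07->0x18 len=6 : 24 9b 6f 4d 54 44
[1] 0x12->0x08 len=8 : 15 88 10 9f 34 6b 24 9b
[2] 0x11->0x06 len=8 : 62 15 88 10 9f 34 6b 24
query mem[0x0b]=0x34, mem[0x0e]=0x24, mem[0x10]=0x04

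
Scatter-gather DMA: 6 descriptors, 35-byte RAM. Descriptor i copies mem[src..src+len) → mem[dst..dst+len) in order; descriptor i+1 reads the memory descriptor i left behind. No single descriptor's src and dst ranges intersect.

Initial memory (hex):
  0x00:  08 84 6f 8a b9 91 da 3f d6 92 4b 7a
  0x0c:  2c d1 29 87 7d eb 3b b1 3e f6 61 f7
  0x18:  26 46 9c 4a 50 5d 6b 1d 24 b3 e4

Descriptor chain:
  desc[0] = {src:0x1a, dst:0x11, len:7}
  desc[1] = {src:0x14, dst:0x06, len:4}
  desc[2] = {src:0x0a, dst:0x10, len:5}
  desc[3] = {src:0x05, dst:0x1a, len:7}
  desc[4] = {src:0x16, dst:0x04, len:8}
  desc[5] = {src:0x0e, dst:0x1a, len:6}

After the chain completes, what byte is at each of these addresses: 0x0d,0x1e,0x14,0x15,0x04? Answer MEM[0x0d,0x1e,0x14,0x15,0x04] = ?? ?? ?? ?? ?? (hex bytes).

[0] 0x1a->0x11 len=7 : 9c 4a 50 5d 6b 1d 24
[1] 0x14->0x06 len=4 : 5d 6b 1d 24
[2] 0x0a->0x10 len=5 : 4b 7a 2c d1 29
[3] 0x05->0x1a len=7 : 91 5d 6b 1d 24 4b 7a
[4] 0x16->0x04 len=8 : 1d 24 26 46 91 5d 6b 1d
[5] 0x0e->0x1a len=6 : 29 87 4b 7a 2c d1
query mem[0x0d]=0xd1, mem[0x1e]=0x2c, mem[0x14]=0x29, mem[0x15]=0x6b, mem[0x04]=0x1d

MEM[0x0d,0x1e,0x14,0x15,0x04] = d1 2c 29 6b 1d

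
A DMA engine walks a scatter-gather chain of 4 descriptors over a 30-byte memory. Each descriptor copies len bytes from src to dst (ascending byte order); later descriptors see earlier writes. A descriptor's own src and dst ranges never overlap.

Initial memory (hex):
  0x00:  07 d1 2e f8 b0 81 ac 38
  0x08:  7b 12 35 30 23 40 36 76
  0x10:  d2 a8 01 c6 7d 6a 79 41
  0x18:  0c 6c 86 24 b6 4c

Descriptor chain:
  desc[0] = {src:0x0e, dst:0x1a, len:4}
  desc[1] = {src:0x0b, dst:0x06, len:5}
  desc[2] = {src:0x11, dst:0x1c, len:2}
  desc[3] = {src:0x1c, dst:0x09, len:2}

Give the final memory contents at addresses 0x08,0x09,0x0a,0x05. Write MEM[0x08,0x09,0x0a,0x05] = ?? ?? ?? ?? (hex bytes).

MEM[0x08,0x09,0x0a,0x05] = 40 a8 01 81

[0] 0x0e->0x1a len=4 : 36 76 d2 a8
[1] 0x0b->0x06 len=5 : 30 23 40 36 76
[2] 0x11->0x1c len=2 : a8 01
[3] 0x1c->0x09 len=2 : a8 01
query mem[0x08]=0x40, mem[0x09]=0xa8, mem[0x0a]=0x01, mem[0x05]=0x81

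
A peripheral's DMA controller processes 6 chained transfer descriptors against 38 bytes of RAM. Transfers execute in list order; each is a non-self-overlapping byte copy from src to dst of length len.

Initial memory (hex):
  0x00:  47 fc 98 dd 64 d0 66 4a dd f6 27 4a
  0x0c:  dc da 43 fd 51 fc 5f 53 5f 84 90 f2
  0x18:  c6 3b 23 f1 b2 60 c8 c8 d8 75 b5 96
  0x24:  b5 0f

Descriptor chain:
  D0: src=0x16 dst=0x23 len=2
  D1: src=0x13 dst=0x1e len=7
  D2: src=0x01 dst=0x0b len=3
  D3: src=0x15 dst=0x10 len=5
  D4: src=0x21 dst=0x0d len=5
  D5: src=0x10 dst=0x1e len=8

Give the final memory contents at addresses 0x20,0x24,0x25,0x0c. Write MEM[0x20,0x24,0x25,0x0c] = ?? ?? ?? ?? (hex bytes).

MEM[0x20,0x24,0x25,0x0c] = f2 90 f2 98

  after D0: wrote 2B at 0x23 = 90f2
  after D1: wrote 7B at 0x1e = 535f8490f2c63b
  after D2: wrote 3B at 0x0b = fc98dd
  after D3: wrote 5B at 0x10 = 8490f2c63b
  after D4: wrote 5B at 0x0d = 90f2c63b0f
  after D5: wrote 8B at 0x1e = 3b0ff2c63b8490f2
query mem[0x20]=0xf2, mem[0x24]=0x90, mem[0x25]=0xf2, mem[0x0c]=0x98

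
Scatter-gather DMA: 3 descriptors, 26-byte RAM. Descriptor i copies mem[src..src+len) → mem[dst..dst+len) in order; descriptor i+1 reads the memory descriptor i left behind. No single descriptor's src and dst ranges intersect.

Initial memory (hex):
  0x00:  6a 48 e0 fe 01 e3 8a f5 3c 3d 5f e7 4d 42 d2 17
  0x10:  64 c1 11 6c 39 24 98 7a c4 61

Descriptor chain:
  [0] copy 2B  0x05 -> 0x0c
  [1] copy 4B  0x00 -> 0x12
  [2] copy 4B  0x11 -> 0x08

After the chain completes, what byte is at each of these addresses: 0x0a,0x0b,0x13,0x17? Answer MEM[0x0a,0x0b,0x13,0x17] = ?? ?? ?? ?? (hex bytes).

D0: mem[0x0c..0x0d] <- [e3 8a]
D1: mem[0x12..0x15] <- [6a 48 e0 fe]
D2: mem[0x08..0x0b] <- [c1 6a 48 e0]
query mem[0x0a]=0x48, mem[0x0b]=0xe0, mem[0x13]=0x48, mem[0x17]=0x7a

MEM[0x0a,0x0b,0x13,0x17] = 48 e0 48 7a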